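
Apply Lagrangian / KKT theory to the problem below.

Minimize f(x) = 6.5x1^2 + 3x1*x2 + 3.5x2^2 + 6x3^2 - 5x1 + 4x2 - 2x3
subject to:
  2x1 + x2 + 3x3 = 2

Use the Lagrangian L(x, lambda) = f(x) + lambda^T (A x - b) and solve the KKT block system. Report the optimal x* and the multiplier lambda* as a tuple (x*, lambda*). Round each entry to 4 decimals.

Form the Lagrangian:
  L(x, lambda) = (1/2) x^T Q x + c^T x + lambda^T (A x - b)
Stationarity (grad_x L = 0): Q x + c + A^T lambda = 0.
Primal feasibility: A x = b.

This gives the KKT block system:
  [ Q   A^T ] [ x     ]   [-c ]
  [ A    0  ] [ lambda ] = [ b ]

Solving the linear system:
  x*      = (0.7155, -0.7265, 0.4319)
  lambda* = (-1.0608)
  f(x*)   = -2.6128

x* = (0.7155, -0.7265, 0.4319), lambda* = (-1.0608)


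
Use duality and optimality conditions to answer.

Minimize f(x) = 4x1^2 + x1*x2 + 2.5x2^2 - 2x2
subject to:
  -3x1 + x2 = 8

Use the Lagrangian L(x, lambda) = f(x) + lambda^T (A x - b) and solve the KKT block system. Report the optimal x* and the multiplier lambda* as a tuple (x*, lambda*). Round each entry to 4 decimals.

Form the Lagrangian:
  L(x, lambda) = (1/2) x^T Q x + c^T x + lambda^T (A x - b)
Stationarity (grad_x L = 0): Q x + c + A^T lambda = 0.
Primal feasibility: A x = b.

This gives the KKT block system:
  [ Q   A^T ] [ x     ]   [-c ]
  [ A    0  ] [ lambda ] = [ b ]

Solving the linear system:
  x*      = (-2.0678, 1.7966)
  lambda* = (-4.9153)
  f(x*)   = 17.8644

x* = (-2.0678, 1.7966), lambda* = (-4.9153)


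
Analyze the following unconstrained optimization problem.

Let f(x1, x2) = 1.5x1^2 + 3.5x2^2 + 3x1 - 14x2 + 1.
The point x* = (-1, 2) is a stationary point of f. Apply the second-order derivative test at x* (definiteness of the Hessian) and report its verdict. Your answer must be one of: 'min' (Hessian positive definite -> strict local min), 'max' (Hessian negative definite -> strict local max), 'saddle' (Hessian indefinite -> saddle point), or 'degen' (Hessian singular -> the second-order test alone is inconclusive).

Compute the Hessian H = grad^2 f:
  H = [[3, 0], [0, 7]]
Verify stationarity: grad f(x*) = H x* + g = (0, 0).
Eigenvalues of H: 3, 7.
Both eigenvalues > 0, so H is positive definite -> x* is a strict local min.

min


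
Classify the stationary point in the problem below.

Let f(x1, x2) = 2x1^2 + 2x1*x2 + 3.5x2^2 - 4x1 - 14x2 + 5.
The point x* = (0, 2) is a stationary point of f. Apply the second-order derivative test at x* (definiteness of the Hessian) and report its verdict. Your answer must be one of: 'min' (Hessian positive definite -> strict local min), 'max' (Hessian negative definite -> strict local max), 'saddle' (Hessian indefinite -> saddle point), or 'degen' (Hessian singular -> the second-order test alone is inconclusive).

Compute the Hessian H = grad^2 f:
  H = [[4, 2], [2, 7]]
Verify stationarity: grad f(x*) = H x* + g = (0, 0).
Eigenvalues of H: 3, 8.
Both eigenvalues > 0, so H is positive definite -> x* is a strict local min.

min


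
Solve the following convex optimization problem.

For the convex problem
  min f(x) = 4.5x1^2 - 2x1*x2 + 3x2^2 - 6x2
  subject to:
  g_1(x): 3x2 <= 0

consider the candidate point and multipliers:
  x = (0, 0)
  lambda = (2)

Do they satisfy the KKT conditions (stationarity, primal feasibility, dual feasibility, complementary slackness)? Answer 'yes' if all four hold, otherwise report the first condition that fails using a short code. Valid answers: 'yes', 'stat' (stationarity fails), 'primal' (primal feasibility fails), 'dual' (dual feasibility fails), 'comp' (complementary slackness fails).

Gradient of f: grad f(x) = Q x + c = (0, -6)
Constraint values g_i(x) = a_i^T x - b_i:
  g_1((0, 0)) = 0
Stationarity residual: grad f(x) + sum_i lambda_i a_i = (0, 0)
  -> stationarity OK
Primal feasibility (all g_i <= 0): OK
Dual feasibility (all lambda_i >= 0): OK
Complementary slackness (lambda_i * g_i(x) = 0 for all i): OK

Verdict: yes, KKT holds.

yes


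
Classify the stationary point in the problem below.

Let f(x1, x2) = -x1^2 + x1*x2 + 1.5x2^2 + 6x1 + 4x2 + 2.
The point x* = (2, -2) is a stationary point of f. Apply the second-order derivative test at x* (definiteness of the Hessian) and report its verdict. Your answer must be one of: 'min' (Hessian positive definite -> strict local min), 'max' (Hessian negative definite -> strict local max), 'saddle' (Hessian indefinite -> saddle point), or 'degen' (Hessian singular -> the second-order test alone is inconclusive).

Compute the Hessian H = grad^2 f:
  H = [[-2, 1], [1, 3]]
Verify stationarity: grad f(x*) = H x* + g = (0, 0).
Eigenvalues of H: -2.1926, 3.1926.
Eigenvalues have mixed signs, so H is indefinite -> x* is a saddle point.

saddle


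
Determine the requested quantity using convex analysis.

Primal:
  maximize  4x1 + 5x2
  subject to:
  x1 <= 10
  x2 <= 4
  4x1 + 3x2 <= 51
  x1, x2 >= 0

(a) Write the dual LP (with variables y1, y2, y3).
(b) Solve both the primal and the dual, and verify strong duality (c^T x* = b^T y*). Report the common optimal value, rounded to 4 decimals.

The standard primal-dual pair for 'max c^T x s.t. A x <= b, x >= 0' is:
  Dual:  min b^T y  s.t.  A^T y >= c,  y >= 0.

So the dual LP is:
  minimize  10y1 + 4y2 + 51y3
  subject to:
    y1 + 4y3 >= 4
    y2 + 3y3 >= 5
    y1, y2, y3 >= 0

Solving the primal: x* = (9.75, 4).
  primal value c^T x* = 59.
Solving the dual: y* = (0, 2, 1).
  dual value b^T y* = 59.
Strong duality: c^T x* = b^T y*. Confirmed.

59


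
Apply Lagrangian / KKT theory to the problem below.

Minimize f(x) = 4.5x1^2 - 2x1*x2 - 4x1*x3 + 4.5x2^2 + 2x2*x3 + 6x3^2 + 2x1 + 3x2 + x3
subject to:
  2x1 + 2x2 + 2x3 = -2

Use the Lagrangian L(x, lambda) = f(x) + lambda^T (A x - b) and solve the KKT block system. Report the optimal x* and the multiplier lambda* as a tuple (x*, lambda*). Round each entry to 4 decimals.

Form the Lagrangian:
  L(x, lambda) = (1/2) x^T Q x + c^T x + lambda^T (A x - b)
Stationarity (grad_x L = 0): Q x + c + A^T lambda = 0.
Primal feasibility: A x = b.

This gives the KKT block system:
  [ Q   A^T ] [ x     ]   [-c ]
  [ A    0  ] [ lambda ] = [ b ]

Solving the linear system:
  x*      = (-0.4155, -0.4126, -0.1719)
  lambda* = (0.1132)
  f(x*)   = -1.0072

x* = (-0.4155, -0.4126, -0.1719), lambda* = (0.1132)


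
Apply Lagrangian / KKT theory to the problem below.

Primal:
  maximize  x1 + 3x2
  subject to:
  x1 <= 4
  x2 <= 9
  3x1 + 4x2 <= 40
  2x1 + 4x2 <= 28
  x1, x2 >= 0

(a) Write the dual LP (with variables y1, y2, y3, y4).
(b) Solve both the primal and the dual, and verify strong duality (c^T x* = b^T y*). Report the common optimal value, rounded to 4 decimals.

The standard primal-dual pair for 'max c^T x s.t. A x <= b, x >= 0' is:
  Dual:  min b^T y  s.t.  A^T y >= c,  y >= 0.

So the dual LP is:
  minimize  4y1 + 9y2 + 40y3 + 28y4
  subject to:
    y1 + 3y3 + 2y4 >= 1
    y2 + 4y3 + 4y4 >= 3
    y1, y2, y3, y4 >= 0

Solving the primal: x* = (0, 7).
  primal value c^T x* = 21.
Solving the dual: y* = (0, 0, 0, 0.75).
  dual value b^T y* = 21.
Strong duality: c^T x* = b^T y*. Confirmed.

21


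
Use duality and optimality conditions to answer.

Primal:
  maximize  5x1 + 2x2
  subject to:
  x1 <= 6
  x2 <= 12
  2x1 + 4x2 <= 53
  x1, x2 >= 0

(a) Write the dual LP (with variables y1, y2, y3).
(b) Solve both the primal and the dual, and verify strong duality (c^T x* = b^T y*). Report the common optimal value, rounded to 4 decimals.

The standard primal-dual pair for 'max c^T x s.t. A x <= b, x >= 0' is:
  Dual:  min b^T y  s.t.  A^T y >= c,  y >= 0.

So the dual LP is:
  minimize  6y1 + 12y2 + 53y3
  subject to:
    y1 + 2y3 >= 5
    y2 + 4y3 >= 2
    y1, y2, y3 >= 0

Solving the primal: x* = (6, 10.25).
  primal value c^T x* = 50.5.
Solving the dual: y* = (4, 0, 0.5).
  dual value b^T y* = 50.5.
Strong duality: c^T x* = b^T y*. Confirmed.

50.5


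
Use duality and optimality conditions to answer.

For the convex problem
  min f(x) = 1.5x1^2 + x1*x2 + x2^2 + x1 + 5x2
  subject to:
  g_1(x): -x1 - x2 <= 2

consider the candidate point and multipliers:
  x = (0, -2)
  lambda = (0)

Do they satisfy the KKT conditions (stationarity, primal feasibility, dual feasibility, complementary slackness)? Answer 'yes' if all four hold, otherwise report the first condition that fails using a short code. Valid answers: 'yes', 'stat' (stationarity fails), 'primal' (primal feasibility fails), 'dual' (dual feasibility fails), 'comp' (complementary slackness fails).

Gradient of f: grad f(x) = Q x + c = (-1, 1)
Constraint values g_i(x) = a_i^T x - b_i:
  g_1((0, -2)) = 0
Stationarity residual: grad f(x) + sum_i lambda_i a_i = (-1, 1)
  -> stationarity FAILS
Primal feasibility (all g_i <= 0): OK
Dual feasibility (all lambda_i >= 0): OK
Complementary slackness (lambda_i * g_i(x) = 0 for all i): OK

Verdict: the first failing condition is stationarity -> stat.

stat


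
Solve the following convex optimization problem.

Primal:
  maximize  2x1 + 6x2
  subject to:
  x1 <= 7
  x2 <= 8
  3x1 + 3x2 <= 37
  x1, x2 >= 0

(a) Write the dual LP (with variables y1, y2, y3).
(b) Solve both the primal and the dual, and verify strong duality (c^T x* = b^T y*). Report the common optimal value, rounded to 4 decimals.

The standard primal-dual pair for 'max c^T x s.t. A x <= b, x >= 0' is:
  Dual:  min b^T y  s.t.  A^T y >= c,  y >= 0.

So the dual LP is:
  minimize  7y1 + 8y2 + 37y3
  subject to:
    y1 + 3y3 >= 2
    y2 + 3y3 >= 6
    y1, y2, y3 >= 0

Solving the primal: x* = (4.3333, 8).
  primal value c^T x* = 56.6667.
Solving the dual: y* = (0, 4, 0.6667).
  dual value b^T y* = 56.6667.
Strong duality: c^T x* = b^T y*. Confirmed.

56.6667


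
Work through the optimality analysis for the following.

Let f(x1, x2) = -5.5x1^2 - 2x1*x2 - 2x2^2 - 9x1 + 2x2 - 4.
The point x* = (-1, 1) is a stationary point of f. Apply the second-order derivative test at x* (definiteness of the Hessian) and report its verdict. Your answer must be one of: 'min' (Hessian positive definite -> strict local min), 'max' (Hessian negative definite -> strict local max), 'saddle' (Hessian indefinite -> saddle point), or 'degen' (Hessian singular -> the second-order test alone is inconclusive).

Compute the Hessian H = grad^2 f:
  H = [[-11, -2], [-2, -4]]
Verify stationarity: grad f(x*) = H x* + g = (0, 0).
Eigenvalues of H: -11.5311, -3.4689.
Both eigenvalues < 0, so H is negative definite -> x* is a strict local max.

max


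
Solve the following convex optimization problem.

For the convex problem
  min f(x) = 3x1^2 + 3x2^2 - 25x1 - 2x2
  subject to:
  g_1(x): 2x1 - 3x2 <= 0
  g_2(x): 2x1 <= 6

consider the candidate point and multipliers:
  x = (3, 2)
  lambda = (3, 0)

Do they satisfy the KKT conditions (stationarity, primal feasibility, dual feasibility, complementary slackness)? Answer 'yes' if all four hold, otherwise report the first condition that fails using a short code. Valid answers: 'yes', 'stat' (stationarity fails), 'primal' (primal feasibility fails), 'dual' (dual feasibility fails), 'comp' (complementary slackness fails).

Gradient of f: grad f(x) = Q x + c = (-7, 10)
Constraint values g_i(x) = a_i^T x - b_i:
  g_1((3, 2)) = 0
  g_2((3, 2)) = 0
Stationarity residual: grad f(x) + sum_i lambda_i a_i = (-1, 1)
  -> stationarity FAILS
Primal feasibility (all g_i <= 0): OK
Dual feasibility (all lambda_i >= 0): OK
Complementary slackness (lambda_i * g_i(x) = 0 for all i): OK

Verdict: the first failing condition is stationarity -> stat.

stat


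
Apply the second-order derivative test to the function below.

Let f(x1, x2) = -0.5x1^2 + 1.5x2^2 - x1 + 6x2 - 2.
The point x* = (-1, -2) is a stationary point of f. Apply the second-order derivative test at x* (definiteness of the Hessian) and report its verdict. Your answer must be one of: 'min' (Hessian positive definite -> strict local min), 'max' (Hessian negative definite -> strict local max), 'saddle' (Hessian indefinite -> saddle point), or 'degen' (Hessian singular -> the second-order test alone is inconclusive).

Compute the Hessian H = grad^2 f:
  H = [[-1, 0], [0, 3]]
Verify stationarity: grad f(x*) = H x* + g = (0, 0).
Eigenvalues of H: -1, 3.
Eigenvalues have mixed signs, so H is indefinite -> x* is a saddle point.

saddle


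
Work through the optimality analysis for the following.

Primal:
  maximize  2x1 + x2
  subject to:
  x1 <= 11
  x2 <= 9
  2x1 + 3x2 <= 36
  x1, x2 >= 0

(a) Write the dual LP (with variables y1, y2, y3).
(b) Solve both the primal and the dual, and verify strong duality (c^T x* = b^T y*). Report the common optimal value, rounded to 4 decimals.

The standard primal-dual pair for 'max c^T x s.t. A x <= b, x >= 0' is:
  Dual:  min b^T y  s.t.  A^T y >= c,  y >= 0.

So the dual LP is:
  minimize  11y1 + 9y2 + 36y3
  subject to:
    y1 + 2y3 >= 2
    y2 + 3y3 >= 1
    y1, y2, y3 >= 0

Solving the primal: x* = (11, 4.6667).
  primal value c^T x* = 26.6667.
Solving the dual: y* = (1.3333, 0, 0.3333).
  dual value b^T y* = 26.6667.
Strong duality: c^T x* = b^T y*. Confirmed.

26.6667


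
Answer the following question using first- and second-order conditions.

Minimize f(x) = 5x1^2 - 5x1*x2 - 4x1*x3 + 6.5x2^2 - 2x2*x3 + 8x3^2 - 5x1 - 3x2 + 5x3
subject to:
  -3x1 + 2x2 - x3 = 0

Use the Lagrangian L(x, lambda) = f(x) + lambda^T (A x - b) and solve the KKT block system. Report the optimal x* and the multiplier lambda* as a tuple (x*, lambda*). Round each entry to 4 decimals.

Form the Lagrangian:
  L(x, lambda) = (1/2) x^T Q x + c^T x + lambda^T (A x - b)
Stationarity (grad_x L = 0): Q x + c + A^T lambda = 0.
Primal feasibility: A x = b.

This gives the KKT block system:
  [ Q   A^T ] [ x     ]   [-c ]
  [ A    0  ] [ lambda ] = [ b ]

Solving the linear system:
  x*      = (0.3939, 0.4866, -0.2086)
  lambda* = (-0.8864)
  f(x*)   = -2.2361

x* = (0.3939, 0.4866, -0.2086), lambda* = (-0.8864)


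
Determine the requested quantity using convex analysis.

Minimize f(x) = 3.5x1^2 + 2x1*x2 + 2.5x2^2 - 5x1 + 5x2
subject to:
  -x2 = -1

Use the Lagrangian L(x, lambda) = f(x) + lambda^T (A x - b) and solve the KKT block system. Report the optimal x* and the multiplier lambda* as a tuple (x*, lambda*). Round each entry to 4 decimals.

Form the Lagrangian:
  L(x, lambda) = (1/2) x^T Q x + c^T x + lambda^T (A x - b)
Stationarity (grad_x L = 0): Q x + c + A^T lambda = 0.
Primal feasibility: A x = b.

This gives the KKT block system:
  [ Q   A^T ] [ x     ]   [-c ]
  [ A    0  ] [ lambda ] = [ b ]

Solving the linear system:
  x*      = (0.4286, 1)
  lambda* = (10.8571)
  f(x*)   = 6.8571

x* = (0.4286, 1), lambda* = (10.8571)


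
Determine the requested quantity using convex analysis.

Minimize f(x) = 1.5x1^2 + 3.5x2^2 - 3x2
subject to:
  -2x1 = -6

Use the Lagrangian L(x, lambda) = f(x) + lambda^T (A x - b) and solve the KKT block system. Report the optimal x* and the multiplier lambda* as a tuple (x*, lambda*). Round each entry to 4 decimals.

Form the Lagrangian:
  L(x, lambda) = (1/2) x^T Q x + c^T x + lambda^T (A x - b)
Stationarity (grad_x L = 0): Q x + c + A^T lambda = 0.
Primal feasibility: A x = b.

This gives the KKT block system:
  [ Q   A^T ] [ x     ]   [-c ]
  [ A    0  ] [ lambda ] = [ b ]

Solving the linear system:
  x*      = (3, 0.4286)
  lambda* = (4.5)
  f(x*)   = 12.8571

x* = (3, 0.4286), lambda* = (4.5)


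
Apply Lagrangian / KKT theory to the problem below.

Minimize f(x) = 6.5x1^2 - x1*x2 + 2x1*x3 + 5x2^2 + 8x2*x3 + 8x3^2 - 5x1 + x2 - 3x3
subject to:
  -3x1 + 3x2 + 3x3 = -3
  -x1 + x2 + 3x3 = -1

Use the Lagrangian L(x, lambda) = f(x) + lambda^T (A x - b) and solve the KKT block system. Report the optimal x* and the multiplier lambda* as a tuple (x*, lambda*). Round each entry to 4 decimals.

Form the Lagrangian:
  L(x, lambda) = (1/2) x^T Q x + c^T x + lambda^T (A x - b)
Stationarity (grad_x L = 0): Q x + c + A^T lambda = 0.
Primal feasibility: A x = b.

This gives the KKT block system:
  [ Q   A^T ] [ x     ]   [-c ]
  [ A    0  ] [ lambda ] = [ b ]

Solving the linear system:
  x*      = (0.619, -0.381, 0)
  lambda* = (0.9127, 0.6905)
  f(x*)   = -0.0238

x* = (0.619, -0.381, 0), lambda* = (0.9127, 0.6905)


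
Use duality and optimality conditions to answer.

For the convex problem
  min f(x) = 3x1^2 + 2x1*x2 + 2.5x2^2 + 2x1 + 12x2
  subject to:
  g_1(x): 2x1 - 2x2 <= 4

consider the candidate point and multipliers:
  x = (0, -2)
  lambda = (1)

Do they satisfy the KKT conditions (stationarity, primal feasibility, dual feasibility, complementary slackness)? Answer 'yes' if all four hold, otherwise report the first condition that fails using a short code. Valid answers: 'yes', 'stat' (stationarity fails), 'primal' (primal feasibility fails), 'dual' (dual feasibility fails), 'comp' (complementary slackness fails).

Gradient of f: grad f(x) = Q x + c = (-2, 2)
Constraint values g_i(x) = a_i^T x - b_i:
  g_1((0, -2)) = 0
Stationarity residual: grad f(x) + sum_i lambda_i a_i = (0, 0)
  -> stationarity OK
Primal feasibility (all g_i <= 0): OK
Dual feasibility (all lambda_i >= 0): OK
Complementary slackness (lambda_i * g_i(x) = 0 for all i): OK

Verdict: yes, KKT holds.

yes


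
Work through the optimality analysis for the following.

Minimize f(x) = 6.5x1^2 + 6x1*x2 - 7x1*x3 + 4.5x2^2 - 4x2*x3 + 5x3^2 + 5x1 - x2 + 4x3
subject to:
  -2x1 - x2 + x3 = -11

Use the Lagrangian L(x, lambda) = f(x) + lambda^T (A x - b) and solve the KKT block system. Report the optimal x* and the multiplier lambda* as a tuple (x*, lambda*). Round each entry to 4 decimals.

Form the Lagrangian:
  L(x, lambda) = (1/2) x^T Q x + c^T x + lambda^T (A x - b)
Stationarity (grad_x L = 0): Q x + c + A^T lambda = 0.
Primal feasibility: A x = b.

This gives the KKT block system:
  [ Q   A^T ] [ x     ]   [-c ]
  [ A    0  ] [ lambda ] = [ b ]

Solving the linear system:
  x*      = (4.7857, 0.9416, -0.487)
  lambda* = (38.1364)
  f(x*)   = 220.2695

x* = (4.7857, 0.9416, -0.487), lambda* = (38.1364)


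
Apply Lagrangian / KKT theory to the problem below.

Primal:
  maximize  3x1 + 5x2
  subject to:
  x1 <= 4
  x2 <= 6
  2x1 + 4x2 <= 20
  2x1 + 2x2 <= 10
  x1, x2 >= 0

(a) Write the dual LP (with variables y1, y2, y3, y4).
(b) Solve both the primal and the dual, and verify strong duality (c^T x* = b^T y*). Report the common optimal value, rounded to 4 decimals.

The standard primal-dual pair for 'max c^T x s.t. A x <= b, x >= 0' is:
  Dual:  min b^T y  s.t.  A^T y >= c,  y >= 0.

So the dual LP is:
  minimize  4y1 + 6y2 + 20y3 + 10y4
  subject to:
    y1 + 2y3 + 2y4 >= 3
    y2 + 4y3 + 2y4 >= 5
    y1, y2, y3, y4 >= 0

Solving the primal: x* = (0, 5).
  primal value c^T x* = 25.
Solving the dual: y* = (0, 0, 1, 0.5).
  dual value b^T y* = 25.
Strong duality: c^T x* = b^T y*. Confirmed.

25


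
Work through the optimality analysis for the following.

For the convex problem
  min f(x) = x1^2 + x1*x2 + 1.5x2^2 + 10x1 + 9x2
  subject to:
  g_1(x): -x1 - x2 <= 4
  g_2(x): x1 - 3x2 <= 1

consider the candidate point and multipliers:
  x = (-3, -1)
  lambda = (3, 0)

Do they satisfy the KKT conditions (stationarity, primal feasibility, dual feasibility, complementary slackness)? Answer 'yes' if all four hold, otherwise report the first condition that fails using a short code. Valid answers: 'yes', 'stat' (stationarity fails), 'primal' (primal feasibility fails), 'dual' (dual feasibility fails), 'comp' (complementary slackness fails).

Gradient of f: grad f(x) = Q x + c = (3, 3)
Constraint values g_i(x) = a_i^T x - b_i:
  g_1((-3, -1)) = 0
  g_2((-3, -1)) = -1
Stationarity residual: grad f(x) + sum_i lambda_i a_i = (0, 0)
  -> stationarity OK
Primal feasibility (all g_i <= 0): OK
Dual feasibility (all lambda_i >= 0): OK
Complementary slackness (lambda_i * g_i(x) = 0 for all i): OK

Verdict: yes, KKT holds.

yes


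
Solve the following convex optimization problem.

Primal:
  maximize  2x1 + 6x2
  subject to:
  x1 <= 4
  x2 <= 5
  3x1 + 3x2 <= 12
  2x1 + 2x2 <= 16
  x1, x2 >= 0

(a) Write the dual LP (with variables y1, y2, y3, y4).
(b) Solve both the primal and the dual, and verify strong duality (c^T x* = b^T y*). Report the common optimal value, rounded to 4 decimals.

The standard primal-dual pair for 'max c^T x s.t. A x <= b, x >= 0' is:
  Dual:  min b^T y  s.t.  A^T y >= c,  y >= 0.

So the dual LP is:
  minimize  4y1 + 5y2 + 12y3 + 16y4
  subject to:
    y1 + 3y3 + 2y4 >= 2
    y2 + 3y3 + 2y4 >= 6
    y1, y2, y3, y4 >= 0

Solving the primal: x* = (0, 4).
  primal value c^T x* = 24.
Solving the dual: y* = (0, 0, 2, 0).
  dual value b^T y* = 24.
Strong duality: c^T x* = b^T y*. Confirmed.

24


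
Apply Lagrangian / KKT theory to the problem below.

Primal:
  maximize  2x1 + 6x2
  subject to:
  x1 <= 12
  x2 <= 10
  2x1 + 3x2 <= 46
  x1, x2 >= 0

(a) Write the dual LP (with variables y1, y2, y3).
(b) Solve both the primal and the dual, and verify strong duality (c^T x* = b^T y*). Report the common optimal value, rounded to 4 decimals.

The standard primal-dual pair for 'max c^T x s.t. A x <= b, x >= 0' is:
  Dual:  min b^T y  s.t.  A^T y >= c,  y >= 0.

So the dual LP is:
  minimize  12y1 + 10y2 + 46y3
  subject to:
    y1 + 2y3 >= 2
    y2 + 3y3 >= 6
    y1, y2, y3 >= 0

Solving the primal: x* = (8, 10).
  primal value c^T x* = 76.
Solving the dual: y* = (0, 3, 1).
  dual value b^T y* = 76.
Strong duality: c^T x* = b^T y*. Confirmed.

76


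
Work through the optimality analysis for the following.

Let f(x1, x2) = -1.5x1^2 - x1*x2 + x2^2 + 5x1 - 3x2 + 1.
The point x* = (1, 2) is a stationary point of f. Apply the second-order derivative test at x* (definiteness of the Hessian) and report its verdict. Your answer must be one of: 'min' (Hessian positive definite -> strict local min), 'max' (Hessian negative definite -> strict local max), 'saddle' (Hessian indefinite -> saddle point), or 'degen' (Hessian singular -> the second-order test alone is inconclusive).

Compute the Hessian H = grad^2 f:
  H = [[-3, -1], [-1, 2]]
Verify stationarity: grad f(x*) = H x* + g = (0, 0).
Eigenvalues of H: -3.1926, 2.1926.
Eigenvalues have mixed signs, so H is indefinite -> x* is a saddle point.

saddle


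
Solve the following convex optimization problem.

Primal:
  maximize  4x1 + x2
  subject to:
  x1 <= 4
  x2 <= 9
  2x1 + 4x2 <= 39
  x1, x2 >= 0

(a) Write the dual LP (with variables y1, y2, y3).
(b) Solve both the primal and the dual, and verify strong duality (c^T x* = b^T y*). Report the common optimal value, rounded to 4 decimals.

The standard primal-dual pair for 'max c^T x s.t. A x <= b, x >= 0' is:
  Dual:  min b^T y  s.t.  A^T y >= c,  y >= 0.

So the dual LP is:
  minimize  4y1 + 9y2 + 39y3
  subject to:
    y1 + 2y3 >= 4
    y2 + 4y3 >= 1
    y1, y2, y3 >= 0

Solving the primal: x* = (4, 7.75).
  primal value c^T x* = 23.75.
Solving the dual: y* = (3.5, 0, 0.25).
  dual value b^T y* = 23.75.
Strong duality: c^T x* = b^T y*. Confirmed.

23.75


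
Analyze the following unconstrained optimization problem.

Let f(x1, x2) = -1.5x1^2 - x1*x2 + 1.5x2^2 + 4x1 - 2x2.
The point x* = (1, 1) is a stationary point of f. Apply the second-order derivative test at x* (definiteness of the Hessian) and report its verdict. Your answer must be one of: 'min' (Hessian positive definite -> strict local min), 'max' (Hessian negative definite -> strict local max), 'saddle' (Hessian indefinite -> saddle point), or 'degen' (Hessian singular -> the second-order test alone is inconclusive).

Compute the Hessian H = grad^2 f:
  H = [[-3, -1], [-1, 3]]
Verify stationarity: grad f(x*) = H x* + g = (0, 0).
Eigenvalues of H: -3.1623, 3.1623.
Eigenvalues have mixed signs, so H is indefinite -> x* is a saddle point.

saddle


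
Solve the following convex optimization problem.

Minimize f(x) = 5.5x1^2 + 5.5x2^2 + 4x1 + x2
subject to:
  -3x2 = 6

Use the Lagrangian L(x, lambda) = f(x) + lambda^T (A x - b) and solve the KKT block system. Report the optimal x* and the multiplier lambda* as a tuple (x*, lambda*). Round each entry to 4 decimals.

Form the Lagrangian:
  L(x, lambda) = (1/2) x^T Q x + c^T x + lambda^T (A x - b)
Stationarity (grad_x L = 0): Q x + c + A^T lambda = 0.
Primal feasibility: A x = b.

This gives the KKT block system:
  [ Q   A^T ] [ x     ]   [-c ]
  [ A    0  ] [ lambda ] = [ b ]

Solving the linear system:
  x*      = (-0.3636, -2)
  lambda* = (-7)
  f(x*)   = 19.2727

x* = (-0.3636, -2), lambda* = (-7)


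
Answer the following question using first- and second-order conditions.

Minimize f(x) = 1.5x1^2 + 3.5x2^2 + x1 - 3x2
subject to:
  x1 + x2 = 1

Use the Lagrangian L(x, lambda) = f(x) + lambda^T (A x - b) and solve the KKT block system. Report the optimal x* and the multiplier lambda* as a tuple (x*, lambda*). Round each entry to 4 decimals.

Form the Lagrangian:
  L(x, lambda) = (1/2) x^T Q x + c^T x + lambda^T (A x - b)
Stationarity (grad_x L = 0): Q x + c + A^T lambda = 0.
Primal feasibility: A x = b.

This gives the KKT block system:
  [ Q   A^T ] [ x     ]   [-c ]
  [ A    0  ] [ lambda ] = [ b ]

Solving the linear system:
  x*      = (0.3, 0.7)
  lambda* = (-1.9)
  f(x*)   = 0.05

x* = (0.3, 0.7), lambda* = (-1.9)


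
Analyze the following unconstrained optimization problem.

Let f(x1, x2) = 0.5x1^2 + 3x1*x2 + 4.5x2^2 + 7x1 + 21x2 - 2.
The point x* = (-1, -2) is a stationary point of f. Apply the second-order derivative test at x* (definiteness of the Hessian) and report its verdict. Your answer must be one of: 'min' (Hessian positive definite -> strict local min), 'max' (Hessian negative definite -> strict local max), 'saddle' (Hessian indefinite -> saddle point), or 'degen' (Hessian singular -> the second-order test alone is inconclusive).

Compute the Hessian H = grad^2 f:
  H = [[1, 3], [3, 9]]
Verify stationarity: grad f(x*) = H x* + g = (0, 0).
Eigenvalues of H: 0, 10.
H has a zero eigenvalue (singular; positive semidefinite but not definite), so H is neither positive definite, negative definite, nor indefinite. The second-order test alone is inconclusive -> degen.
(Indeed, f is constant along the null direction of H through x*, so x* is not a strict local extremum.)

degen


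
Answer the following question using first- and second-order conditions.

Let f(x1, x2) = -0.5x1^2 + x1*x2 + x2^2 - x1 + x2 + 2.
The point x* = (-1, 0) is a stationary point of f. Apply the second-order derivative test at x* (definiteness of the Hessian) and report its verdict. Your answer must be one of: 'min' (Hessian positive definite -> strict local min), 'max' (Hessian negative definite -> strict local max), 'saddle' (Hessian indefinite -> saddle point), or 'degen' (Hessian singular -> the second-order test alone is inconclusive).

Compute the Hessian H = grad^2 f:
  H = [[-1, 1], [1, 2]]
Verify stationarity: grad f(x*) = H x* + g = (0, 0).
Eigenvalues of H: -1.3028, 2.3028.
Eigenvalues have mixed signs, so H is indefinite -> x* is a saddle point.

saddle


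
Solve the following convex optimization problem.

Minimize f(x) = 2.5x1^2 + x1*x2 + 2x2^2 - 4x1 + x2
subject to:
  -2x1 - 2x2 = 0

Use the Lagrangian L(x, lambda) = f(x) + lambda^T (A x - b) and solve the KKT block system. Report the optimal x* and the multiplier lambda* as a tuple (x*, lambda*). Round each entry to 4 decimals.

Form the Lagrangian:
  L(x, lambda) = (1/2) x^T Q x + c^T x + lambda^T (A x - b)
Stationarity (grad_x L = 0): Q x + c + A^T lambda = 0.
Primal feasibility: A x = b.

This gives the KKT block system:
  [ Q   A^T ] [ x     ]   [-c ]
  [ A    0  ] [ lambda ] = [ b ]

Solving the linear system:
  x*      = (0.7143, -0.7143)
  lambda* = (-0.5714)
  f(x*)   = -1.7857

x* = (0.7143, -0.7143), lambda* = (-0.5714)


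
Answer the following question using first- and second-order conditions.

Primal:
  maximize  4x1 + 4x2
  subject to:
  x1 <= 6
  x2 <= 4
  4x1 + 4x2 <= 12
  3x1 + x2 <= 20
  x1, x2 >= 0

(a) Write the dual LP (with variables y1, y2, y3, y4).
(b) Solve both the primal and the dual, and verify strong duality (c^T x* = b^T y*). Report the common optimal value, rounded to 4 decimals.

The standard primal-dual pair for 'max c^T x s.t. A x <= b, x >= 0' is:
  Dual:  min b^T y  s.t.  A^T y >= c,  y >= 0.

So the dual LP is:
  minimize  6y1 + 4y2 + 12y3 + 20y4
  subject to:
    y1 + 4y3 + 3y4 >= 4
    y2 + 4y3 + y4 >= 4
    y1, y2, y3, y4 >= 0

Solving the primal: x* = (3, 0).
  primal value c^T x* = 12.
Solving the dual: y* = (0, 0, 1, 0).
  dual value b^T y* = 12.
Strong duality: c^T x* = b^T y*. Confirmed.

12


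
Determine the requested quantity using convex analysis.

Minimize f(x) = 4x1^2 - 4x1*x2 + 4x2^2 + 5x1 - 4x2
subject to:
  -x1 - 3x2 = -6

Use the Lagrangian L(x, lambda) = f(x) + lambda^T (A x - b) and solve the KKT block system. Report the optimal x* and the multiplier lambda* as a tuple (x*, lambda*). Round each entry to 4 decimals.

Form the Lagrangian:
  L(x, lambda) = (1/2) x^T Q x + c^T x + lambda^T (A x - b)
Stationarity (grad_x L = 0): Q x + c + A^T lambda = 0.
Primal feasibility: A x = b.

This gives the KKT block system:
  [ Q   A^T ] [ x     ]   [-c ]
  [ A    0  ] [ lambda ] = [ b ]

Solving the linear system:
  x*      = (0.6058, 1.7981)
  lambda* = (2.6538)
  f(x*)   = 5.8798

x* = (0.6058, 1.7981), lambda* = (2.6538)


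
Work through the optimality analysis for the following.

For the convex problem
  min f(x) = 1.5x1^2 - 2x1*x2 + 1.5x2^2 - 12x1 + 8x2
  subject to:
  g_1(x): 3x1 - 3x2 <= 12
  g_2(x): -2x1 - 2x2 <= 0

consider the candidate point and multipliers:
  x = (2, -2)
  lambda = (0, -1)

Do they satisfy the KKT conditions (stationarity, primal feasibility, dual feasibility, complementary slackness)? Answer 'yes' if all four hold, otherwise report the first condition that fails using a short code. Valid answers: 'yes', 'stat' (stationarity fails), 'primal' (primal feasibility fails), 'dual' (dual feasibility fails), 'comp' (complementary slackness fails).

Gradient of f: grad f(x) = Q x + c = (-2, -2)
Constraint values g_i(x) = a_i^T x - b_i:
  g_1((2, -2)) = 0
  g_2((2, -2)) = 0
Stationarity residual: grad f(x) + sum_i lambda_i a_i = (0, 0)
  -> stationarity OK
Primal feasibility (all g_i <= 0): OK
Dual feasibility (all lambda_i >= 0): FAILS
Complementary slackness (lambda_i * g_i(x) = 0 for all i): OK

Verdict: the first failing condition is dual_feasibility -> dual.

dual


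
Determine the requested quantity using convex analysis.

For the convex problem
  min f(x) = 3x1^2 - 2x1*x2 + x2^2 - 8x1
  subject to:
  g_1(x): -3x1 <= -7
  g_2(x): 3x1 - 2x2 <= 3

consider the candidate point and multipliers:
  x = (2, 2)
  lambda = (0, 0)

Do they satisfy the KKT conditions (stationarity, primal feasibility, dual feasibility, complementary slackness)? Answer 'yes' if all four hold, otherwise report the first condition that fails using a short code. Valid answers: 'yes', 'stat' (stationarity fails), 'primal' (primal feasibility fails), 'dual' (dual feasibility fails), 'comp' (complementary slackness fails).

Gradient of f: grad f(x) = Q x + c = (0, 0)
Constraint values g_i(x) = a_i^T x - b_i:
  g_1((2, 2)) = 1
  g_2((2, 2)) = -1
Stationarity residual: grad f(x) + sum_i lambda_i a_i = (0, 0)
  -> stationarity OK
Primal feasibility (all g_i <= 0): FAILS
Dual feasibility (all lambda_i >= 0): OK
Complementary slackness (lambda_i * g_i(x) = 0 for all i): OK

Verdict: the first failing condition is primal_feasibility -> primal.

primal


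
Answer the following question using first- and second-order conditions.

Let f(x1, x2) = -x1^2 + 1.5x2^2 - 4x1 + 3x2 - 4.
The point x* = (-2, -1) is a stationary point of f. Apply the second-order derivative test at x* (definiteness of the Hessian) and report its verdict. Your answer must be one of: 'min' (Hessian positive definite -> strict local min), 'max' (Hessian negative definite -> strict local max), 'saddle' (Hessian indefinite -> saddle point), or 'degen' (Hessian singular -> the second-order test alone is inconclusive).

Compute the Hessian H = grad^2 f:
  H = [[-2, 0], [0, 3]]
Verify stationarity: grad f(x*) = H x* + g = (0, 0).
Eigenvalues of H: -2, 3.
Eigenvalues have mixed signs, so H is indefinite -> x* is a saddle point.

saddle


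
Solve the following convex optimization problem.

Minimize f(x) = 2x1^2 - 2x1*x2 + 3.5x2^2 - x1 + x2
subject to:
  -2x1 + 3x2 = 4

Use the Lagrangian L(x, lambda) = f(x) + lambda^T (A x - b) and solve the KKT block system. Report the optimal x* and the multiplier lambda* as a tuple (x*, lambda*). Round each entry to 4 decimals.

Form the Lagrangian:
  L(x, lambda) = (1/2) x^T Q x + c^T x + lambda^T (A x - b)
Stationarity (grad_x L = 0): Q x + c + A^T lambda = 0.
Primal feasibility: A x = b.

This gives the KKT block system:
  [ Q   A^T ] [ x     ]   [-c ]
  [ A    0  ] [ lambda ] = [ b ]

Solving the linear system:
  x*      = (-0.725, 0.85)
  lambda* = (-2.8)
  f(x*)   = 6.3875

x* = (-0.725, 0.85), lambda* = (-2.8)


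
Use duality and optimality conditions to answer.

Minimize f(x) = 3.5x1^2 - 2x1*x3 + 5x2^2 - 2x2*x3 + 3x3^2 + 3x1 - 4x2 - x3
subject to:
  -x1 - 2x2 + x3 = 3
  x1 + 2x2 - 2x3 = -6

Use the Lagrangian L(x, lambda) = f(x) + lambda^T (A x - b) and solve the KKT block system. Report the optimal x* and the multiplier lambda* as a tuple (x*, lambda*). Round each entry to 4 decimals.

Form the Lagrangian:
  L(x, lambda) = (1/2) x^T Q x + c^T x + lambda^T (A x - b)
Stationarity (grad_x L = 0): Q x + c + A^T lambda = 0.
Primal feasibility: A x = b.

This gives the KKT block system:
  [ Q   A^T ] [ x     ]   [-c ]
  [ A    0  ] [ lambda ] = [ b ]

Solving the linear system:
  x*      = (-0.2105, 0.1053, 3)
  lambda* = (8.2632, 12.7368)
  f(x*)   = 23.7895

x* = (-0.2105, 0.1053, 3), lambda* = (8.2632, 12.7368)


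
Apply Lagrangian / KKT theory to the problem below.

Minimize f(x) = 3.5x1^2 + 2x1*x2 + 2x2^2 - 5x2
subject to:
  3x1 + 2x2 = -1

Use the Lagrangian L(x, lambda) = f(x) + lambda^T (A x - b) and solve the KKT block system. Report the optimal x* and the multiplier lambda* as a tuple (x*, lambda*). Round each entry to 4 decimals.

Form the Lagrangian:
  L(x, lambda) = (1/2) x^T Q x + c^T x + lambda^T (A x - b)
Stationarity (grad_x L = 0): Q x + c + A^T lambda = 0.
Primal feasibility: A x = b.

This gives the KKT block system:
  [ Q   A^T ] [ x     ]   [-c ]
  [ A    0  ] [ lambda ] = [ b ]

Solving the linear system:
  x*      = (-0.95, 0.925)
  lambda* = (1.6)
  f(x*)   = -1.5125

x* = (-0.95, 0.925), lambda* = (1.6)


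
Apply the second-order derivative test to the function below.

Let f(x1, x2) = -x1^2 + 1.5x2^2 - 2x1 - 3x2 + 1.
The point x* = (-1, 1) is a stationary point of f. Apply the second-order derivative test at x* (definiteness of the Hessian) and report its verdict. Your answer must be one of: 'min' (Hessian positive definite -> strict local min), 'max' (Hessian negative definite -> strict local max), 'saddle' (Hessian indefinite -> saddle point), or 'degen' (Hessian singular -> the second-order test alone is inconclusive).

Compute the Hessian H = grad^2 f:
  H = [[-2, 0], [0, 3]]
Verify stationarity: grad f(x*) = H x* + g = (0, 0).
Eigenvalues of H: -2, 3.
Eigenvalues have mixed signs, so H is indefinite -> x* is a saddle point.

saddle


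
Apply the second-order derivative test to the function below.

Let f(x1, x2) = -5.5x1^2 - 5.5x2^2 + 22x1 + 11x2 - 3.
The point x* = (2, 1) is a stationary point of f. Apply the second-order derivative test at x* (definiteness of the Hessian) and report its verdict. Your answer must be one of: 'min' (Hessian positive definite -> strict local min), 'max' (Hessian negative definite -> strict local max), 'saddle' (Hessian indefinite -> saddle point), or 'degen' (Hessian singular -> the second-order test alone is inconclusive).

Compute the Hessian H = grad^2 f:
  H = [[-11, 0], [0, -11]]
Verify stationarity: grad f(x*) = H x* + g = (0, 0).
Eigenvalues of H: -11, -11.
Both eigenvalues < 0, so H is negative definite -> x* is a strict local max.

max


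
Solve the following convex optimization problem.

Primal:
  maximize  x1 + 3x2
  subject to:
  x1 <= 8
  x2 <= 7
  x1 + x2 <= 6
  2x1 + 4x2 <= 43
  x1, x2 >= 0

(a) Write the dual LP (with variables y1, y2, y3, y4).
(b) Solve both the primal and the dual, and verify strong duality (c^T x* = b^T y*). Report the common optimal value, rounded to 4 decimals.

The standard primal-dual pair for 'max c^T x s.t. A x <= b, x >= 0' is:
  Dual:  min b^T y  s.t.  A^T y >= c,  y >= 0.

So the dual LP is:
  minimize  8y1 + 7y2 + 6y3 + 43y4
  subject to:
    y1 + y3 + 2y4 >= 1
    y2 + y3 + 4y4 >= 3
    y1, y2, y3, y4 >= 0

Solving the primal: x* = (0, 6).
  primal value c^T x* = 18.
Solving the dual: y* = (0, 0, 3, 0).
  dual value b^T y* = 18.
Strong duality: c^T x* = b^T y*. Confirmed.

18


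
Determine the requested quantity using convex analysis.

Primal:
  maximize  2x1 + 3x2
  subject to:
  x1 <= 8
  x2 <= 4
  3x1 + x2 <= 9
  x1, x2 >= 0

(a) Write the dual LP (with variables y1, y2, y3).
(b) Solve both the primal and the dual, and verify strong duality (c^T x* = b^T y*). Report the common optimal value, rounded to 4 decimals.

The standard primal-dual pair for 'max c^T x s.t. A x <= b, x >= 0' is:
  Dual:  min b^T y  s.t.  A^T y >= c,  y >= 0.

So the dual LP is:
  minimize  8y1 + 4y2 + 9y3
  subject to:
    y1 + 3y3 >= 2
    y2 + y3 >= 3
    y1, y2, y3 >= 0

Solving the primal: x* = (1.6667, 4).
  primal value c^T x* = 15.3333.
Solving the dual: y* = (0, 2.3333, 0.6667).
  dual value b^T y* = 15.3333.
Strong duality: c^T x* = b^T y*. Confirmed.

15.3333


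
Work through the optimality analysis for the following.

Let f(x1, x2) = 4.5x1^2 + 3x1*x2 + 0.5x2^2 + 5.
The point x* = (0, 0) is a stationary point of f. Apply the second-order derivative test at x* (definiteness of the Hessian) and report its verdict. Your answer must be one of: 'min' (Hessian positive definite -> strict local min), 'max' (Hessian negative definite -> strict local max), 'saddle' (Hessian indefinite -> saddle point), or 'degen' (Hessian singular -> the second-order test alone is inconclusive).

Compute the Hessian H = grad^2 f:
  H = [[9, 3], [3, 1]]
Verify stationarity: grad f(x*) = H x* + g = (0, 0).
Eigenvalues of H: 0, 10.
H has a zero eigenvalue (singular; positive semidefinite but not definite), so H is neither positive definite, negative definite, nor indefinite. The second-order test alone is inconclusive -> degen.
(Indeed, f is constant along the null direction of H through x*, so x* is not a strict local extremum.)

degen


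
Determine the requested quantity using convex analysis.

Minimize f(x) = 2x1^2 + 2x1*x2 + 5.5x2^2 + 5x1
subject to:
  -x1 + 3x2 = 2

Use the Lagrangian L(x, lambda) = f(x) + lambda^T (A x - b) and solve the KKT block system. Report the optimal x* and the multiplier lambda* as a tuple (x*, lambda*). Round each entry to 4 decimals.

Form the Lagrangian:
  L(x, lambda) = (1/2) x^T Q x + c^T x + lambda^T (A x - b)
Stationarity (grad_x L = 0): Q x + c + A^T lambda = 0.
Primal feasibility: A x = b.

This gives the KKT block system:
  [ Q   A^T ] [ x     ]   [-c ]
  [ A    0  ] [ lambda ] = [ b ]

Solving the linear system:
  x*      = (-1.339, 0.2203)
  lambda* = (0.0847)
  f(x*)   = -3.4322

x* = (-1.339, 0.2203), lambda* = (0.0847)


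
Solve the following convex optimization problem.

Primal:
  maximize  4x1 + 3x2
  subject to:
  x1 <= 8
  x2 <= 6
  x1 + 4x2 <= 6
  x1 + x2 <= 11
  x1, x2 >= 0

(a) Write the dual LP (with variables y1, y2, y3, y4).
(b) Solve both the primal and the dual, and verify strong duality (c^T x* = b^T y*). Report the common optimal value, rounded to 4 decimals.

The standard primal-dual pair for 'max c^T x s.t. A x <= b, x >= 0' is:
  Dual:  min b^T y  s.t.  A^T y >= c,  y >= 0.

So the dual LP is:
  minimize  8y1 + 6y2 + 6y3 + 11y4
  subject to:
    y1 + y3 + y4 >= 4
    y2 + 4y3 + y4 >= 3
    y1, y2, y3, y4 >= 0

Solving the primal: x* = (6, 0).
  primal value c^T x* = 24.
Solving the dual: y* = (0, 0, 4, 0).
  dual value b^T y* = 24.
Strong duality: c^T x* = b^T y*. Confirmed.

24


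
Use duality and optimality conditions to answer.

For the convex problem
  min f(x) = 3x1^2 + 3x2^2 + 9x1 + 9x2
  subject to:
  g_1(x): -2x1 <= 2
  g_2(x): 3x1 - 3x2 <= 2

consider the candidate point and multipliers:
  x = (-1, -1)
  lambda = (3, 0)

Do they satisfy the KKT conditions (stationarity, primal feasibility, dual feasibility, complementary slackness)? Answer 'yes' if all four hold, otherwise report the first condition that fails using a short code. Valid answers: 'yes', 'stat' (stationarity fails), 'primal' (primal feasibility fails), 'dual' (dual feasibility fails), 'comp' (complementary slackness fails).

Gradient of f: grad f(x) = Q x + c = (3, 3)
Constraint values g_i(x) = a_i^T x - b_i:
  g_1((-1, -1)) = 0
  g_2((-1, -1)) = -2
Stationarity residual: grad f(x) + sum_i lambda_i a_i = (-3, 3)
  -> stationarity FAILS
Primal feasibility (all g_i <= 0): OK
Dual feasibility (all lambda_i >= 0): OK
Complementary slackness (lambda_i * g_i(x) = 0 for all i): OK

Verdict: the first failing condition is stationarity -> stat.

stat
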